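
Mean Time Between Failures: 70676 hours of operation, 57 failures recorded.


Formula: MTBF = Total operating time / Number of failures
MTBF = 70676 / 57
MTBF = 1239.93 hours

1239.93 hours


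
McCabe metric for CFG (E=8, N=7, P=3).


Formula: V(G) = E - N + 2P
V(G) = 8 - 7 + 2*3
V(G) = 1 + 6
V(G) = 7

7


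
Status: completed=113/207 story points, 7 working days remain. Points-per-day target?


Formula: Required rate = Remaining points / Days left
Remaining = 207 - 113 = 94 points
Required rate = 94 / 7 = 13.43 points/day

13.43 points/day


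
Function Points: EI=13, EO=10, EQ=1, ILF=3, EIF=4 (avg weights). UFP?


UFP = EI*4 + EO*5 + EQ*4 + ILF*10 + EIF*7
UFP = 13*4 + 10*5 + 1*4 + 3*10 + 4*7
UFP = 52 + 50 + 4 + 30 + 28
UFP = 164

164


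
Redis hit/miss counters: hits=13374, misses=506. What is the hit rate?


Formula: hit rate = hits / (hits + misses) * 100
hit rate = 13374 / (13374 + 506) * 100
hit rate = 13374 / 13880 * 100
hit rate = 96.35%

96.35%


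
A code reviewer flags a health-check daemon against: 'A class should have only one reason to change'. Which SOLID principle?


This describes the Single Responsibility Principle (SRP)

Single Responsibility Principle (SRP)


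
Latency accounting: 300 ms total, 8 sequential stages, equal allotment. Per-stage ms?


Formula: per_stage = total_budget / stages
per_stage = 300 / 8
per_stage = 37.5 ms

37.5 ms


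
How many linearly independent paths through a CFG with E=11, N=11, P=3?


Formula: V(G) = E - N + 2P
V(G) = 11 - 11 + 2*3
V(G) = 0 + 6
V(G) = 6

6


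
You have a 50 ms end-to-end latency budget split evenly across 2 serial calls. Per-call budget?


Formula: per_stage = total_budget / stages
per_stage = 50 / 2
per_stage = 25.0 ms

25.0 ms


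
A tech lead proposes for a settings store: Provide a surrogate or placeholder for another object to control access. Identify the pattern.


This matches the Proxy pattern

Proxy


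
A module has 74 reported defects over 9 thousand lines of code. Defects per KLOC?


Defect density = defects / KLOC
Defect density = 74 / 9
Defect density = 8.222 defects/KLOC

8.222 defects/KLOC


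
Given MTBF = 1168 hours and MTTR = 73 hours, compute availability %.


Availability = MTBF / (MTBF + MTTR)
Availability = 1168 / (1168 + 73)
Availability = 1168 / 1241
Availability = 94.1176%

94.1176%


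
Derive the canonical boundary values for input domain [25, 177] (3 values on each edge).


Range: [25, 177]
Boundaries: just below min, min, min+1, max-1, max, just above max
Values: [24, 25, 26, 176, 177, 178]

[24, 25, 26, 176, 177, 178]


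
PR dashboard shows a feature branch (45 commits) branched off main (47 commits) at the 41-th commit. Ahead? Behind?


Common ancestor: commit #41
feature commits after divergence: 45 - 41 = 4
main commits after divergence: 47 - 41 = 6
feature is 4 commits ahead of main
main is 6 commits ahead of feature

feature ahead: 4, main ahead: 6


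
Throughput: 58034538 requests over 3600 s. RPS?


Formula: throughput = requests / seconds
throughput = 58034538 / 3600
throughput = 16120.71 requests/second

16120.71 requests/second


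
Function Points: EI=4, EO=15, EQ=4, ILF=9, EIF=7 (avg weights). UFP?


UFP = EI*4 + EO*5 + EQ*4 + ILF*10 + EIF*7
UFP = 4*4 + 15*5 + 4*4 + 9*10 + 7*7
UFP = 16 + 75 + 16 + 90 + 49
UFP = 246

246


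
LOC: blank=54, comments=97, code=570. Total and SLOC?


Total LOC = blank + comment + code
Total LOC = 54 + 97 + 570 = 721
SLOC (source only) = code = 570

Total LOC: 721, SLOC: 570


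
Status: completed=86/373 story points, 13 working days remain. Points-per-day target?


Formula: Required rate = Remaining points / Days left
Remaining = 373 - 86 = 287 points
Required rate = 287 / 13 = 22.08 points/day

22.08 points/day


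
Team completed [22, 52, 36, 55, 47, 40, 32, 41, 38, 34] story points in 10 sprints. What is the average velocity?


Formula: Avg velocity = Total points / Number of sprints
Points: [22, 52, 36, 55, 47, 40, 32, 41, 38, 34]
Sum = 22 + 52 + 36 + 55 + 47 + 40 + 32 + 41 + 38 + 34 = 397
Avg velocity = 397 / 10 = 39.7 points/sprint

39.7 points/sprint


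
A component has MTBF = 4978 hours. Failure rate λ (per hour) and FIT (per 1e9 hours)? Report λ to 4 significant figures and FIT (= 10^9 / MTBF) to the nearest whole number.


Formula: λ = 1 / MTBF; FIT = λ × 1e9 = 1e9 / MTBF
λ = 1 / 4978 ≈ 2.009e-04 failures/hour
FIT = 1e9 / 4978 ≈ 200884 failures per 1e9 hours (nearest whole number)

λ = 2.009e-04 /h, FIT = 200884


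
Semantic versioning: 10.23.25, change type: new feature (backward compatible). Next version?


Current: 10.23.25
Change category: 'new feature (backward compatible)' → minor bump
SemVer rule: minor bump → increment MINOR, reset PATCH to 0 (MAJOR unchanged)
New: 10.24.0

10.24.0


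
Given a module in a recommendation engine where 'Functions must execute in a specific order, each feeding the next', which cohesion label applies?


Reasoning: Output of one is input to next
Type: Sequential cohesion

Sequential cohesion


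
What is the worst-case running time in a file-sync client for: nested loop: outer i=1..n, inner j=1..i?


Reasoning: triangle: n(n+1)/2 ~ n^2/2
Complexity: O(n^2)

O(n^2)


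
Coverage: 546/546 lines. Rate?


Coverage = covered / total * 100
Coverage = 546 / 546 * 100
Coverage = 100.0%

100.0%


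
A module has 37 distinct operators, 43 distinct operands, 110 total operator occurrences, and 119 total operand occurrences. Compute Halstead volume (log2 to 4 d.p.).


Formula: V = N * log2(η), where N = N1 + N2 and η = η1 + η2
η = 37 + 43 = 80
N = 110 + 119 = 229
log2(80) ≈ 6.3219
V = 229 * 6.3219 = 1447.72

1447.72


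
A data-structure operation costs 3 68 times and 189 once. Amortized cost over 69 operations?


Formula: Amortized cost = Total cost / Operations
Total cost = (68 * 3) + (1 * 189)
Total cost = 204 + 189 = 393
Amortized = 393 / 69 = 5.6957

5.6957


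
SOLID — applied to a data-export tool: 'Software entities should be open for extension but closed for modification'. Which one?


This describes the Open/Closed Principle (OCP)

Open/Closed Principle (OCP)


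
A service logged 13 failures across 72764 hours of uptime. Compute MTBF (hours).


Formula: MTBF = Total operating time / Number of failures
MTBF = 72764 / 13
MTBF = 5597.23 hours

5597.23 hours


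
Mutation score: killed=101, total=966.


Mutation score = killed / total * 100
Mutation score = 101 / 966 * 100
Mutation score = 10.46%

10.46%


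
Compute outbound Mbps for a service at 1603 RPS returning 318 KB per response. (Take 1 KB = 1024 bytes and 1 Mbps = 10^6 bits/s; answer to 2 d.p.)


Formula: Mbps = payload_bytes * RPS * 8 / 1e6
Payload per request = 318 KB = 318 * 1024 = 325632 bytes
Total bytes/sec = 325632 * 1603 = 521988096
Total bits/sec = 521988096 * 8 = 4175904768
Mbps = 4175904768 / 1e6 = 4175.9

4175.9 Mbps


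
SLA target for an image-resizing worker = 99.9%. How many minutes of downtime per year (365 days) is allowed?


Formula: allowed downtime = period * (100 - SLA) / 100
Period (year (365 days)) = 525600 minutes
Unavailability fraction = (100 - 99.9) / 100
Allowed downtime = 525600 * (100 - 99.9) / 100
Allowed downtime = 525.6 minutes

525.6 minutes


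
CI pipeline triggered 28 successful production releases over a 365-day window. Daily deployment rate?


Formula: deployments per day = releases / days
= 28 / 365
= 0.077 deploys/day
(equivalently, 0.54 deploys/week)

0.077 deploys/day


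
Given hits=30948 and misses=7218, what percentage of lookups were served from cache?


Formula: hit rate = hits / (hits + misses) * 100
hit rate = 30948 / (30948 + 7218) * 100
hit rate = 30948 / 38166 * 100
hit rate = 81.09%

81.09%


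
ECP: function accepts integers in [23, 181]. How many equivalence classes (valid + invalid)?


Valid range: [23, 181]
Class 1: x < 23 — invalid
Class 2: 23 ≤ x ≤ 181 — valid
Class 3: x > 181 — invalid
Total equivalence classes: 3

3 equivalence classes


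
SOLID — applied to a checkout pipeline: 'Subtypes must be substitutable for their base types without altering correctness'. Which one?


This describes the Liskov Substitution Principle (LSP)

Liskov Substitution Principle (LSP)


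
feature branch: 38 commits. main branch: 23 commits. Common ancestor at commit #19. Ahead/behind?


Common ancestor: commit #19
feature commits after divergence: 38 - 19 = 19
main commits after divergence: 23 - 19 = 4
feature is 19 commits ahead of main
main is 4 commits ahead of feature

feature ahead: 19, main ahead: 4


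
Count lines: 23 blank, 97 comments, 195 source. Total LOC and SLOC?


Total LOC = blank + comment + code
Total LOC = 23 + 97 + 195 = 315
SLOC (source only) = code = 195

Total LOC: 315, SLOC: 195


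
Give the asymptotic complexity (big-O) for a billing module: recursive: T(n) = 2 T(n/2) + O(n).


Reasoning: master theorem case 2 (merge-sort recurrence)
Complexity: O(n log n)

O(n log n)


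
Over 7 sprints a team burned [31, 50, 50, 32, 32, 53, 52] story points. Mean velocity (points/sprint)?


Formula: Avg velocity = Total points / Number of sprints
Points: [31, 50, 50, 32, 32, 53, 52]
Sum = 31 + 50 + 50 + 32 + 32 + 53 + 52 = 300
Avg velocity = 300 / 7 = 42.86 points/sprint

42.86 points/sprint


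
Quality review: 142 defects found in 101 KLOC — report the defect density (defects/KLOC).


Defect density = defects / KLOC
Defect density = 142 / 101
Defect density = 1.406 defects/KLOC

1.406 defects/KLOC


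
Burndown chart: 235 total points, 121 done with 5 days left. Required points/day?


Formula: Required rate = Remaining points / Days left
Remaining = 235 - 121 = 114 points
Required rate = 114 / 5 = 22.8 points/day

22.8 points/day


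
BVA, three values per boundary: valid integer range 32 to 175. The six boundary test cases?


Range: [32, 175]
Boundaries: just below min, min, min+1, max-1, max, just above max
Values: [31, 32, 33, 174, 175, 176]

[31, 32, 33, 174, 175, 176]


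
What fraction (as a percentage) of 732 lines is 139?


Coverage = covered / total * 100
Coverage = 139 / 732 * 100
Coverage = 18.99%

18.99%


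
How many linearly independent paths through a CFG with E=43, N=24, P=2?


Formula: V(G) = E - N + 2P
V(G) = 43 - 24 + 2*2
V(G) = 19 + 4
V(G) = 23

23


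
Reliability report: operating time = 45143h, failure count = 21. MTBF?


Formula: MTBF = Total operating time / Number of failures
MTBF = 45143 / 21
MTBF = 2149.67 hours

2149.67 hours


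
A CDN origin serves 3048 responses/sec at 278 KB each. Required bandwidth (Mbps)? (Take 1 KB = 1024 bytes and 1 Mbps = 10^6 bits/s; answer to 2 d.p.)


Formula: Mbps = payload_bytes * RPS * 8 / 1e6
Payload per request = 278 KB = 278 * 1024 = 284672 bytes
Total bytes/sec = 284672 * 3048 = 867680256
Total bits/sec = 867680256 * 8 = 6941442048
Mbps = 6941442048 / 1e6 = 6941.44

6941.44 Mbps


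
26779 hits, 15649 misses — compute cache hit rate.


Formula: hit rate = hits / (hits + misses) * 100
hit rate = 26779 / (26779 + 15649) * 100
hit rate = 26779 / 42428 * 100
hit rate = 63.12%

63.12%


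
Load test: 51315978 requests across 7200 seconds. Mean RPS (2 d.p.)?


Formula: throughput = requests / seconds
throughput = 51315978 / 7200
throughput = 7127.22 requests/second

7127.22 requests/second


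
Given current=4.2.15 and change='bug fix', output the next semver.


Current: 4.2.15
Change category: 'bug fix' → patch bump
SemVer rule: patch bump → increment PATCH (MAJOR and MINOR unchanged)
New: 4.2.16

4.2.16


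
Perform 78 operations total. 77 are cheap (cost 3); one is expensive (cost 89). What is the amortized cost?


Formula: Amortized cost = Total cost / Operations
Total cost = (77 * 3) + (1 * 89)
Total cost = 231 + 89 = 320
Amortized = 320 / 78 = 4.1026

4.1026


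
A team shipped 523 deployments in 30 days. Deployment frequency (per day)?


Formula: deployments per day = releases / days
= 523 / 30
= 17.433 deploys/day
(equivalently, 122.03 deploys/week)

17.433 deploys/day


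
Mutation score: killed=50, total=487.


Mutation score = killed / total * 100
Mutation score = 50 / 487 * 100
Mutation score = 10.27%

10.27%


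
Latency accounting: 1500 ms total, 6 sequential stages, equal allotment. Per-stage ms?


Formula: per_stage = total_budget / stages
per_stage = 1500 / 6
per_stage = 250.0 ms

250.0 ms


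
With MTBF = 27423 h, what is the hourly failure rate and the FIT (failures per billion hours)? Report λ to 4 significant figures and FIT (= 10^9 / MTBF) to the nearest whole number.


Formula: λ = 1 / MTBF; FIT = λ × 1e9 = 1e9 / MTBF
λ = 1 / 27423 ≈ 3.647e-05 failures/hour
FIT = 1e9 / 27423 ≈ 36466 failures per 1e9 hours (nearest whole number)

λ = 3.647e-05 /h, FIT = 36466


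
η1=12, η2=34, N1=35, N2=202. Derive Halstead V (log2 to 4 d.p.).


Formula: V = N * log2(η), where N = N1 + N2 and η = η1 + η2
η = 12 + 34 = 46
N = 35 + 202 = 237
log2(46) ≈ 5.5236
V = 237 * 5.5236 = 1309.09

1309.09


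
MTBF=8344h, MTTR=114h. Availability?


Availability = MTBF / (MTBF + MTTR)
Availability = 8344 / (8344 + 114)
Availability = 8344 / 8458
Availability = 98.6522%

98.6522%


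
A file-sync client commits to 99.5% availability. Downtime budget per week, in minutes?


Formula: allowed downtime = period * (100 - SLA) / 100
Period (week) = 10080 minutes
Unavailability fraction = (100 - 99.5) / 100
Allowed downtime = 10080 * (100 - 99.5) / 100
Allowed downtime = 50.4 minutes

50.4 minutes


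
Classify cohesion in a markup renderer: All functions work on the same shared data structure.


Reasoning: Functions share data
Type: Communicational cohesion

Communicational cohesion


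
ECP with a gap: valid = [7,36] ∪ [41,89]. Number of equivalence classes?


Valid ranges: [7,36] and [41,89]
Class 1: x < 7 — invalid
Class 2: 7 ≤ x ≤ 36 — valid
Class 3: 36 < x < 41 — invalid (gap between ranges)
Class 4: 41 ≤ x ≤ 89 — valid
Class 5: x > 89 — invalid
Total equivalence classes: 5

5 equivalence classes


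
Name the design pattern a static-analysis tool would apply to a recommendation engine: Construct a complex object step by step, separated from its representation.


This matches the Builder pattern

Builder


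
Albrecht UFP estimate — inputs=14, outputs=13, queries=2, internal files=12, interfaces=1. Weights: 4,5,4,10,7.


UFP = EI*4 + EO*5 + EQ*4 + ILF*10 + EIF*7
UFP = 14*4 + 13*5 + 2*4 + 12*10 + 1*7
UFP = 56 + 65 + 8 + 120 + 7
UFP = 256

256


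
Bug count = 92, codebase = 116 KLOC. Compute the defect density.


Defect density = defects / KLOC
Defect density = 92 / 116
Defect density = 0.793 defects/KLOC

0.793 defects/KLOC


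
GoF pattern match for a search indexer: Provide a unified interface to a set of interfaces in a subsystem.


This matches the Facade pattern

Facade


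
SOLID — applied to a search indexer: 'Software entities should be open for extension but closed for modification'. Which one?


This describes the Open/Closed Principle (OCP)

Open/Closed Principle (OCP)


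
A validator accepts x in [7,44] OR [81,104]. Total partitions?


Valid ranges: [7,44] and [81,104]
Class 1: x < 7 — invalid
Class 2: 7 ≤ x ≤ 44 — valid
Class 3: 44 < x < 81 — invalid (gap between ranges)
Class 4: 81 ≤ x ≤ 104 — valid
Class 5: x > 104 — invalid
Total equivalence classes: 5

5 equivalence classes


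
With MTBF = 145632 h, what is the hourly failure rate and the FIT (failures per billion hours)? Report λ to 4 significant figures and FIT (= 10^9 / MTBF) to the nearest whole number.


Formula: λ = 1 / MTBF; FIT = λ × 1e9 = 1e9 / MTBF
λ = 1 / 145632 ≈ 6.867e-06 failures/hour
FIT = 1e9 / 145632 ≈ 6867 failures per 1e9 hours (nearest whole number)

λ = 6.867e-06 /h, FIT = 6867


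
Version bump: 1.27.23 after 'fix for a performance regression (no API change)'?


Current: 1.27.23
Change category: 'fix for a performance regression (no API change)' → patch bump
SemVer rule: patch bump → increment PATCH (MAJOR and MINOR unchanged)
New: 1.27.24

1.27.24


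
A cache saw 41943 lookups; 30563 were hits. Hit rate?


Formula: hit rate = hits / (hits + misses) * 100
hit rate = 30563 / (30563 + 11380) * 100
hit rate = 30563 / 41943 * 100
hit rate = 72.87%

72.87%


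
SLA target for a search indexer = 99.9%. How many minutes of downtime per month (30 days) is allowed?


Formula: allowed downtime = period * (100 - SLA) / 100
Period (month (30 days)) = 43200 minutes
Unavailability fraction = (100 - 99.9) / 100
Allowed downtime = 43200 * (100 - 99.9) / 100
Allowed downtime = 43.2 minutes

43.2 minutes


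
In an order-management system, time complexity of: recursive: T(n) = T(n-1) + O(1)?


Reasoning: linear recursion with constant work per frame
Complexity: O(n)

O(n)


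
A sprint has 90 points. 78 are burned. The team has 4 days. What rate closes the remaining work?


Formula: Required rate = Remaining points / Days left
Remaining = 90 - 78 = 12 points
Required rate = 12 / 4 = 3.0 points/day

3.0 points/day


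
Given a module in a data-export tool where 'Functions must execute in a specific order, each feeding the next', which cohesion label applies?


Reasoning: Output of one is input to next
Type: Sequential cohesion

Sequential cohesion


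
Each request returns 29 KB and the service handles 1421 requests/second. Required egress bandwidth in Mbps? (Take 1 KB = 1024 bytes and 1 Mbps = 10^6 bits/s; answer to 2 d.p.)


Formula: Mbps = payload_bytes * RPS * 8 / 1e6
Payload per request = 29 KB = 29 * 1024 = 29696 bytes
Total bytes/sec = 29696 * 1421 = 42198016
Total bits/sec = 42198016 * 8 = 337584128
Mbps = 337584128 / 1e6 = 337.58

337.58 Mbps


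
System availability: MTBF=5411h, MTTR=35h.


Availability = MTBF / (MTBF + MTTR)
Availability = 5411 / (5411 + 35)
Availability = 5411 / 5446
Availability = 99.3573%

99.3573%


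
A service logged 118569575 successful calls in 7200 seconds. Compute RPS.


Formula: throughput = requests / seconds
throughput = 118569575 / 7200
throughput = 16468.0 requests/second

16468.0 requests/second


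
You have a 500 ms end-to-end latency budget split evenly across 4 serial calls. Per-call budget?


Formula: per_stage = total_budget / stages
per_stage = 500 / 4
per_stage = 125.0 ms

125.0 ms


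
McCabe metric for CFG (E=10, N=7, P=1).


Formula: V(G) = E - N + 2P
V(G) = 10 - 7 + 2*1
V(G) = 3 + 2
V(G) = 5

5


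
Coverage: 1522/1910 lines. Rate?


Coverage = covered / total * 100
Coverage = 1522 / 1910 * 100
Coverage = 79.69%

79.69%


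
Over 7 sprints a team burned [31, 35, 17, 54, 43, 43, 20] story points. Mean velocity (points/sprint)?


Formula: Avg velocity = Total points / Number of sprints
Points: [31, 35, 17, 54, 43, 43, 20]
Sum = 31 + 35 + 17 + 54 + 43 + 43 + 20 = 243
Avg velocity = 243 / 7 = 34.71 points/sprint

34.71 points/sprint


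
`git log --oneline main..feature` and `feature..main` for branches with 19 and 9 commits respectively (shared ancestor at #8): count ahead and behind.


Common ancestor: commit #8
feature commits after divergence: 19 - 8 = 11
main commits after divergence: 9 - 8 = 1
feature is 11 commits ahead of main
main is 1 commits ahead of feature

feature ahead: 11, main ahead: 1


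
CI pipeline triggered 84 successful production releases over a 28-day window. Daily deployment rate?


Formula: deployments per day = releases / days
= 84 / 28
= 3.0 deploys/day
(equivalently, 21.0 deploys/week)

3.0 deploys/day


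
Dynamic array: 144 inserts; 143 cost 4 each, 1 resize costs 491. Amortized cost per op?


Formula: Amortized cost = Total cost / Operations
Total cost = (143 * 4) + (1 * 491)
Total cost = 572 + 491 = 1063
Amortized = 1063 / 144 = 7.3819

7.3819


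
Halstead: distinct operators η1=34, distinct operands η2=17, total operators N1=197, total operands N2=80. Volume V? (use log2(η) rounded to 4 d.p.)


Formula: V = N * log2(η), where N = N1 + N2 and η = η1 + η2
η = 34 + 17 = 51
N = 197 + 80 = 277
log2(51) ≈ 5.6724
V = 277 * 5.6724 = 1571.25

1571.25


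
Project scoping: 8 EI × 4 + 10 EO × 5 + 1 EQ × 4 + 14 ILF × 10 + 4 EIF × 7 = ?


UFP = EI*4 + EO*5 + EQ*4 + ILF*10 + EIF*7
UFP = 8*4 + 10*5 + 1*4 + 14*10 + 4*7
UFP = 32 + 50 + 4 + 140 + 28
UFP = 254

254


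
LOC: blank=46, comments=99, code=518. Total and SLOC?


Total LOC = blank + comment + code
Total LOC = 46 + 99 + 518 = 663
SLOC (source only) = code = 518

Total LOC: 663, SLOC: 518


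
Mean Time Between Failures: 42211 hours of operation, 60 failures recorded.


Formula: MTBF = Total operating time / Number of failures
MTBF = 42211 / 60
MTBF = 703.52 hours

703.52 hours


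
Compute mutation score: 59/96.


Mutation score = killed / total * 100
Mutation score = 59 / 96 * 100
Mutation score = 61.46%

61.46%


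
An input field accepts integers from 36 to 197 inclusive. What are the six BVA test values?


Range: [36, 197]
Boundaries: just below min, min, min+1, max-1, max, just above max
Values: [35, 36, 37, 196, 197, 198]

[35, 36, 37, 196, 197, 198]


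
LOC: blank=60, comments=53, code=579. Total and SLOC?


Total LOC = blank + comment + code
Total LOC = 60 + 53 + 579 = 692
SLOC (source only) = code = 579

Total LOC: 692, SLOC: 579


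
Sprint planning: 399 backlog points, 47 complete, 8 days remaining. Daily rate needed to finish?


Formula: Required rate = Remaining points / Days left
Remaining = 399 - 47 = 352 points
Required rate = 352 / 8 = 44.0 points/day

44.0 points/day


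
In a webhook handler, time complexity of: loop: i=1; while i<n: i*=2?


Reasoning: i doubles each step so iterations are log2(n)
Complexity: O(log n)

O(log n)


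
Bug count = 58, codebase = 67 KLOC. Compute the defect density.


Defect density = defects / KLOC
Defect density = 58 / 67
Defect density = 0.866 defects/KLOC

0.866 defects/KLOC


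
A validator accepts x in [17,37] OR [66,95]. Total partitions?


Valid ranges: [17,37] and [66,95]
Class 1: x < 17 — invalid
Class 2: 17 ≤ x ≤ 37 — valid
Class 3: 37 < x < 66 — invalid (gap between ranges)
Class 4: 66 ≤ x ≤ 95 — valid
Class 5: x > 95 — invalid
Total equivalence classes: 5

5 equivalence classes


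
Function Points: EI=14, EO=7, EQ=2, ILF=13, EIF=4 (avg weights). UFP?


UFP = EI*4 + EO*5 + EQ*4 + ILF*10 + EIF*7
UFP = 14*4 + 7*5 + 2*4 + 13*10 + 4*7
UFP = 56 + 35 + 8 + 130 + 28
UFP = 257

257


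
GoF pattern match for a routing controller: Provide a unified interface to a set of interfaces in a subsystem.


This matches the Facade pattern

Facade


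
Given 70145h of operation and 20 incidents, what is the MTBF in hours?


Formula: MTBF = Total operating time / Number of failures
MTBF = 70145 / 20
MTBF = 3507.25 hours

3507.25 hours


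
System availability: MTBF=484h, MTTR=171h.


Availability = MTBF / (MTBF + MTTR)
Availability = 484 / (484 + 171)
Availability = 484 / 655
Availability = 73.8931%

73.8931%


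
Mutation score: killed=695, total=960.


Mutation score = killed / total * 100
Mutation score = 695 / 960 * 100
Mutation score = 72.4%

72.4%


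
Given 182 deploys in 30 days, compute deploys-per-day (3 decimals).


Formula: deployments per day = releases / days
= 182 / 30
= 6.067 deploys/day
(equivalently, 42.47 deploys/week)

6.067 deploys/day


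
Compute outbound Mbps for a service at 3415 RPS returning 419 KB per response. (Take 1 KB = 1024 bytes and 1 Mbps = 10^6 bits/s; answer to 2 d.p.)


Formula: Mbps = payload_bytes * RPS * 8 / 1e6
Payload per request = 419 KB = 419 * 1024 = 429056 bytes
Total bytes/sec = 429056 * 3415 = 1465226240
Total bits/sec = 1465226240 * 8 = 11721809920
Mbps = 11721809920 / 1e6 = 11721.81

11721.81 Mbps


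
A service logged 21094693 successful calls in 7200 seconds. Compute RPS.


Formula: throughput = requests / seconds
throughput = 21094693 / 7200
throughput = 2929.82 requests/second

2929.82 requests/second


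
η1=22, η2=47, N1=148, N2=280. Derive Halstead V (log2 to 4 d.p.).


Formula: V = N * log2(η), where N = N1 + N2 and η = η1 + η2
η = 22 + 47 = 69
N = 148 + 280 = 428
log2(69) ≈ 6.1085
V = 428 * 6.1085 = 2614.44

2614.44


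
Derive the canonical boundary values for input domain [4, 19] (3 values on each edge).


Range: [4, 19]
Boundaries: just below min, min, min+1, max-1, max, just above max
Values: [3, 4, 5, 18, 19, 20]

[3, 4, 5, 18, 19, 20]


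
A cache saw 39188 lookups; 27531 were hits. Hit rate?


Formula: hit rate = hits / (hits + misses) * 100
hit rate = 27531 / (27531 + 11657) * 100
hit rate = 27531 / 39188 * 100
hit rate = 70.25%

70.25%


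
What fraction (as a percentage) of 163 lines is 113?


Coverage = covered / total * 100
Coverage = 113 / 163 * 100
Coverage = 69.33%

69.33%


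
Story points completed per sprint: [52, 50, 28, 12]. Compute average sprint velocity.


Formula: Avg velocity = Total points / Number of sprints
Points: [52, 50, 28, 12]
Sum = 52 + 50 + 28 + 12 = 142
Avg velocity = 142 / 4 = 35.5 points/sprint

35.5 points/sprint


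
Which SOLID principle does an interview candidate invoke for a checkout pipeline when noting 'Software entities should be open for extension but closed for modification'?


This describes the Open/Closed Principle (OCP)

Open/Closed Principle (OCP)


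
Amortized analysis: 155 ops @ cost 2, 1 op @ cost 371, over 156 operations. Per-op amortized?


Formula: Amortized cost = Total cost / Operations
Total cost = (155 * 2) + (1 * 371)
Total cost = 310 + 371 = 681
Amortized = 681 / 156 = 4.3654

4.3654


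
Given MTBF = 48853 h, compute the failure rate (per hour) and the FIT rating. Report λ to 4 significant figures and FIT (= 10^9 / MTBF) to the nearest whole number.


Formula: λ = 1 / MTBF; FIT = λ × 1e9 = 1e9 / MTBF
λ = 1 / 48853 ≈ 2.047e-05 failures/hour
FIT = 1e9 / 48853 ≈ 20470 failures per 1e9 hours (nearest whole number)

λ = 2.047e-05 /h, FIT = 20470


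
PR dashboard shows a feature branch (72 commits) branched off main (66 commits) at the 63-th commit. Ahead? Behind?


Common ancestor: commit #63
feature commits after divergence: 72 - 63 = 9
main commits after divergence: 66 - 63 = 3
feature is 9 commits ahead of main
main is 3 commits ahead of feature

feature ahead: 9, main ahead: 3


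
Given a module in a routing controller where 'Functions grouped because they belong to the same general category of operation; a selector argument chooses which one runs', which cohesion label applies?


Reasoning: Grouped by category of activity, not by data or sequence
Type: Logical cohesion

Logical cohesion


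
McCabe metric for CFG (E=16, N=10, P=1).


Formula: V(G) = E - N + 2P
V(G) = 16 - 10 + 2*1
V(G) = 6 + 2
V(G) = 8

8


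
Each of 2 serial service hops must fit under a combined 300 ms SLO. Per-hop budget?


Formula: per_stage = total_budget / stages
per_stage = 300 / 2
per_stage = 150.0 ms

150.0 ms


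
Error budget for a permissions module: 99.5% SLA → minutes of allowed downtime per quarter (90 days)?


Formula: allowed downtime = period * (100 - SLA) / 100
Period (quarter (90 days)) = 129600 minutes
Unavailability fraction = (100 - 99.5) / 100
Allowed downtime = 129600 * (100 - 99.5) / 100
Allowed downtime = 648.0 minutes

648.0 minutes


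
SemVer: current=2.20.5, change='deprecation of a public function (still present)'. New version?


Current: 2.20.5
Change category: 'deprecation of a public function (still present)' → minor bump
SemVer rule: minor bump → increment MINOR, reset PATCH to 0 (MAJOR unchanged)
New: 2.21.0

2.21.0


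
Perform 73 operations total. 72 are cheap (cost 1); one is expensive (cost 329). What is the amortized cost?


Formula: Amortized cost = Total cost / Operations
Total cost = (72 * 1) + (1 * 329)
Total cost = 72 + 329 = 401
Amortized = 401 / 73 = 5.4932

5.4932


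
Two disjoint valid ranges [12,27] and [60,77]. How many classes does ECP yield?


Valid ranges: [12,27] and [60,77]
Class 1: x < 12 — invalid
Class 2: 12 ≤ x ≤ 27 — valid
Class 3: 27 < x < 60 — invalid (gap between ranges)
Class 4: 60 ≤ x ≤ 77 — valid
Class 5: x > 77 — invalid
Total equivalence classes: 5

5 equivalence classes


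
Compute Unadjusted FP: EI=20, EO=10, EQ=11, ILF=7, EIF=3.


UFP = EI*4 + EO*5 + EQ*4 + ILF*10 + EIF*7
UFP = 20*4 + 10*5 + 11*4 + 7*10 + 3*7
UFP = 80 + 50 + 44 + 70 + 21
UFP = 265

265


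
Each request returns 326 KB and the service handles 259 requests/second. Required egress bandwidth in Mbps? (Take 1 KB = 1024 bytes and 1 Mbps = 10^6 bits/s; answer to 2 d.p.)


Formula: Mbps = payload_bytes * RPS * 8 / 1e6
Payload per request = 326 KB = 326 * 1024 = 333824 bytes
Total bytes/sec = 333824 * 259 = 86460416
Total bits/sec = 86460416 * 8 = 691683328
Mbps = 691683328 / 1e6 = 691.68

691.68 Mbps


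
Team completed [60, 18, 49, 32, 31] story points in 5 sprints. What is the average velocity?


Formula: Avg velocity = Total points / Number of sprints
Points: [60, 18, 49, 32, 31]
Sum = 60 + 18 + 49 + 32 + 31 = 190
Avg velocity = 190 / 5 = 38.0 points/sprint

38.0 points/sprint


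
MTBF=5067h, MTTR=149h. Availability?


Availability = MTBF / (MTBF + MTTR)
Availability = 5067 / (5067 + 149)
Availability = 5067 / 5216
Availability = 97.1434%

97.1434%


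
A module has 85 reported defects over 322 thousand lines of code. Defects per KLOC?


Defect density = defects / KLOC
Defect density = 85 / 322
Defect density = 0.264 defects/KLOC

0.264 defects/KLOC


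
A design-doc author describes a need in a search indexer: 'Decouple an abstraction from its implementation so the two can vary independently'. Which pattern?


This matches the Bridge pattern

Bridge


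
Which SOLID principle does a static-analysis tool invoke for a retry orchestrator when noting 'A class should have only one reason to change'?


This describes the Single Responsibility Principle (SRP)

Single Responsibility Principle (SRP)


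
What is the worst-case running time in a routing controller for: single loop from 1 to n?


Reasoning: one pass through n items
Complexity: O(n)

O(n)


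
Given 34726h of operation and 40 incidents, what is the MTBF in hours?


Formula: MTBF = Total operating time / Number of failures
MTBF = 34726 / 40
MTBF = 868.15 hours

868.15 hours


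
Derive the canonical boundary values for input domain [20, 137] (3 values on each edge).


Range: [20, 137]
Boundaries: just below min, min, min+1, max-1, max, just above max
Values: [19, 20, 21, 136, 137, 138]

[19, 20, 21, 136, 137, 138]


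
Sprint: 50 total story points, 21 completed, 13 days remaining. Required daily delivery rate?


Formula: Required rate = Remaining points / Days left
Remaining = 50 - 21 = 29 points
Required rate = 29 / 13 = 2.23 points/day

2.23 points/day


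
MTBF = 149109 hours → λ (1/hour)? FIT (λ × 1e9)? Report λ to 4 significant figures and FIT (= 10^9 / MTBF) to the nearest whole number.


Formula: λ = 1 / MTBF; FIT = λ × 1e9 = 1e9 / MTBF
λ = 1 / 149109 ≈ 6.707e-06 failures/hour
FIT = 1e9 / 149109 ≈ 6707 failures per 1e9 hours (nearest whole number)

λ = 6.707e-06 /h, FIT = 6707


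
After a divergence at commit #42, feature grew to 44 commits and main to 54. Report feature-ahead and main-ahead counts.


Common ancestor: commit #42
feature commits after divergence: 44 - 42 = 2
main commits after divergence: 54 - 42 = 12
feature is 2 commits ahead of main
main is 12 commits ahead of feature

feature ahead: 2, main ahead: 12


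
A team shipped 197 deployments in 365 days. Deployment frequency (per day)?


Formula: deployments per day = releases / days
= 197 / 365
= 0.54 deploys/day
(equivalently, 3.78 deploys/week)

0.54 deploys/day


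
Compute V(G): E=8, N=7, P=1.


Formula: V(G) = E - N + 2P
V(G) = 8 - 7 + 2*1
V(G) = 1 + 2
V(G) = 3

3


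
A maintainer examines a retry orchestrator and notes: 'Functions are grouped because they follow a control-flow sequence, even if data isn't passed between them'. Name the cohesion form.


Reasoning: Grouped by order of execution within a routine, not by data flow
Type: Procedural cohesion

Procedural cohesion


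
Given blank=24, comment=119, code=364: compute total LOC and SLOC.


Total LOC = blank + comment + code
Total LOC = 24 + 119 + 364 = 507
SLOC (source only) = code = 364

Total LOC: 507, SLOC: 364


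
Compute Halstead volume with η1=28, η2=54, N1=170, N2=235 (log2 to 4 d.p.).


Formula: V = N * log2(η), where N = N1 + N2 and η = η1 + η2
η = 28 + 54 = 82
N = 170 + 235 = 405
log2(82) ≈ 6.3576
V = 405 * 6.3576 = 2574.83

2574.83


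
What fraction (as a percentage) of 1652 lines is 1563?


Coverage = covered / total * 100
Coverage = 1563 / 1652 * 100
Coverage = 94.61%

94.61%


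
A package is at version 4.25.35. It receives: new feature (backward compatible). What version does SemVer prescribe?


Current: 4.25.35
Change category: 'new feature (backward compatible)' → minor bump
SemVer rule: minor bump → increment MINOR, reset PATCH to 0 (MAJOR unchanged)
New: 4.26.0

4.26.0


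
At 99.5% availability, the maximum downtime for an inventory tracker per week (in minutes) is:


Formula: allowed downtime = period * (100 - SLA) / 100
Period (week) = 10080 minutes
Unavailability fraction = (100 - 99.5) / 100
Allowed downtime = 10080 * (100 - 99.5) / 100
Allowed downtime = 50.4 minutes

50.4 minutes


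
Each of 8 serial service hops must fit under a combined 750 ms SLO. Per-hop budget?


Formula: per_stage = total_budget / stages
per_stage = 750 / 8
per_stage = 93.75 ms

93.75 ms


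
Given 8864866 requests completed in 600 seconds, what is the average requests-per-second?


Formula: throughput = requests / seconds
throughput = 8864866 / 600
throughput = 14774.78 requests/second

14774.78 requests/second


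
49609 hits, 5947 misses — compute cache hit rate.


Formula: hit rate = hits / (hits + misses) * 100
hit rate = 49609 / (49609 + 5947) * 100
hit rate = 49609 / 55556 * 100
hit rate = 89.3%

89.3%


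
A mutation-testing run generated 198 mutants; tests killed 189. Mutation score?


Mutation score = killed / total * 100
Mutation score = 189 / 198 * 100
Mutation score = 95.45%

95.45%


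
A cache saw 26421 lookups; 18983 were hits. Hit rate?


Formula: hit rate = hits / (hits + misses) * 100
hit rate = 18983 / (18983 + 7438) * 100
hit rate = 18983 / 26421 * 100
hit rate = 71.85%

71.85%


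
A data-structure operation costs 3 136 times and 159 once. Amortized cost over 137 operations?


Formula: Amortized cost = Total cost / Operations
Total cost = (136 * 3) + (1 * 159)
Total cost = 408 + 159 = 567
Amortized = 567 / 137 = 4.1387

4.1387


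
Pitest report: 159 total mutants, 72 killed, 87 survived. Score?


Mutation score = killed / total * 100
Mutation score = 72 / 159 * 100
Mutation score = 45.28%

45.28%


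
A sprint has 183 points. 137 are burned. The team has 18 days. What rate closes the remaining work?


Formula: Required rate = Remaining points / Days left
Remaining = 183 - 137 = 46 points
Required rate = 46 / 18 = 2.56 points/day

2.56 points/day


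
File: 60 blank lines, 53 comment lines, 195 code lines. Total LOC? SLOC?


Total LOC = blank + comment + code
Total LOC = 60 + 53 + 195 = 308
SLOC (source only) = code = 195

Total LOC: 308, SLOC: 195


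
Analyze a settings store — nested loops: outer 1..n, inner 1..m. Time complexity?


Reasoning: product of independent bounds
Complexity: O(n*m)

O(n*m)


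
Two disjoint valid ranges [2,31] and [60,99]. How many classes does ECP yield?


Valid ranges: [2,31] and [60,99]
Class 1: x < 2 — invalid
Class 2: 2 ≤ x ≤ 31 — valid
Class 3: 31 < x < 60 — invalid (gap between ranges)
Class 4: 60 ≤ x ≤ 99 — valid
Class 5: x > 99 — invalid
Total equivalence classes: 5

5 equivalence classes


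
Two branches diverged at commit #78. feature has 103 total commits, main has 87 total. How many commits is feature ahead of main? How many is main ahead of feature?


Common ancestor: commit #78
feature commits after divergence: 103 - 78 = 25
main commits after divergence: 87 - 78 = 9
feature is 25 commits ahead of main
main is 9 commits ahead of feature

feature ahead: 25, main ahead: 9


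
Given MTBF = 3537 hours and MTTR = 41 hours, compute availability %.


Availability = MTBF / (MTBF + MTTR)
Availability = 3537 / (3537 + 41)
Availability = 3537 / 3578
Availability = 98.8541%

98.8541%


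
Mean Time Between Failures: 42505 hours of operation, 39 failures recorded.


Formula: MTBF = Total operating time / Number of failures
MTBF = 42505 / 39
MTBF = 1089.87 hours

1089.87 hours


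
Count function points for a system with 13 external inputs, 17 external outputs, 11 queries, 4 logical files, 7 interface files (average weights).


UFP = EI*4 + EO*5 + EQ*4 + ILF*10 + EIF*7
UFP = 13*4 + 17*5 + 11*4 + 4*10 + 7*7
UFP = 52 + 85 + 44 + 40 + 49
UFP = 270

270


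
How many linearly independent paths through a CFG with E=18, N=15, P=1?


Formula: V(G) = E - N + 2P
V(G) = 18 - 15 + 2*1
V(G) = 3 + 2
V(G) = 5

5


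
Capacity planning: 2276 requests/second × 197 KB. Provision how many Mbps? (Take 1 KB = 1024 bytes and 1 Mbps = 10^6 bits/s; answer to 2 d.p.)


Formula: Mbps = payload_bytes * RPS * 8 / 1e6
Payload per request = 197 KB = 197 * 1024 = 201728 bytes
Total bytes/sec = 201728 * 2276 = 459132928
Total bits/sec = 459132928 * 8 = 3673063424
Mbps = 3673063424 / 1e6 = 3673.06

3673.06 Mbps


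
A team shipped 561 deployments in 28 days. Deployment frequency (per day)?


Formula: deployments per day = releases / days
= 561 / 28
= 20.036 deploys/day
(equivalently, 140.25 deploys/week)

20.036 deploys/day


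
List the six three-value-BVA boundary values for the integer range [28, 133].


Range: [28, 133]
Boundaries: just below min, min, min+1, max-1, max, just above max
Values: [27, 28, 29, 132, 133, 134]

[27, 28, 29, 132, 133, 134]


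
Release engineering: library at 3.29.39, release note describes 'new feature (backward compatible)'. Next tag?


Current: 3.29.39
Change category: 'new feature (backward compatible)' → minor bump
SemVer rule: minor bump → increment MINOR, reset PATCH to 0 (MAJOR unchanged)
New: 3.30.0

3.30.0


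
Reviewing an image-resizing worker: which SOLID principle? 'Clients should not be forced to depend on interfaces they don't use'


This describes the Interface Segregation Principle (ISP)

Interface Segregation Principle (ISP)


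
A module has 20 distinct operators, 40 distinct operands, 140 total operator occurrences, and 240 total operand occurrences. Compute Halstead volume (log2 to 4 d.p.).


Formula: V = N * log2(η), where N = N1 + N2 and η = η1 + η2
η = 20 + 40 = 60
N = 140 + 240 = 380
log2(60) ≈ 5.9069
V = 380 * 5.9069 = 2244.62

2244.62


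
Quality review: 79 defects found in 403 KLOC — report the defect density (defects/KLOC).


Defect density = defects / KLOC
Defect density = 79 / 403
Defect density = 0.196 defects/KLOC

0.196 defects/KLOC


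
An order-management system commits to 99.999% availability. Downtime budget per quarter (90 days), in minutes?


Formula: allowed downtime = period * (100 - SLA) / 100
Period (quarter (90 days)) = 129600 minutes
Unavailability fraction = (100 - 99.999) / 100
Allowed downtime = 129600 * (100 - 99.999) / 100
Allowed downtime = 1.296 minutes

1.296 minutes
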